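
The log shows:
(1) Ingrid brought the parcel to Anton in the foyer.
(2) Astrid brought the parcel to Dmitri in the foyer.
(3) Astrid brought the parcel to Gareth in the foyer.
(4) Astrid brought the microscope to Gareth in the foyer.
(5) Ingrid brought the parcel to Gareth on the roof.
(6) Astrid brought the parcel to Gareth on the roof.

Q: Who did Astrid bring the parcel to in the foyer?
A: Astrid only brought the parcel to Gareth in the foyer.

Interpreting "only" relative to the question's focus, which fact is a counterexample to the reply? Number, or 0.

Answering "Who did ... to ...?" puts focus on the recipient — here, "Gareth".
"Only" then excludes alternative recipients while the background — same agent, thing, setting (Astrid / the parcel / in the foyer) — is held fixed.
Fact (2) shares the background with a different recipient (Dmitri) — counterexample.
(Fact (4) would refute a reading with focus on the thing — but that is not what the question asks.)

2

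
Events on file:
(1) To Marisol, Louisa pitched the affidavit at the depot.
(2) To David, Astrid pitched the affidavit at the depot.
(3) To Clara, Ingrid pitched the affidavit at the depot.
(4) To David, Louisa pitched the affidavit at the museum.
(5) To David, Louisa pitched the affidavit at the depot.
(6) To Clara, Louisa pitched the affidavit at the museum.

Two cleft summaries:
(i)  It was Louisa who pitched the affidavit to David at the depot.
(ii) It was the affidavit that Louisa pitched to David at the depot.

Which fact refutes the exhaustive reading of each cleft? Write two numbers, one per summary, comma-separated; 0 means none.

(i): focus "Louisa". Looking for the affidavit as thing and David as recipient and at the depot as setting with some other agent — fact (2) has Astrid there. Refuted.
(ii): focus "the affidavit". No fact shares Louisa as agent and David as recipient and at the depot as setting with a different thing. 0.

2, 0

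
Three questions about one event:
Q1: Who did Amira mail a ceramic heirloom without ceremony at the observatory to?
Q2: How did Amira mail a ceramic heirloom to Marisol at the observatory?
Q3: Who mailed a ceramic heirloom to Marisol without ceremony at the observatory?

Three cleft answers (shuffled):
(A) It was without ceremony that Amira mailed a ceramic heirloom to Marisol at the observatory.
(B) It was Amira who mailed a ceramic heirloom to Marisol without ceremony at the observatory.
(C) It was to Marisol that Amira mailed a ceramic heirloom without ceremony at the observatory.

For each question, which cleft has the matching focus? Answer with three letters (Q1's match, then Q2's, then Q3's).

Q1 asks about the recipient; cleft (C) focuses "to Marisol", which is the recipient — so Q1 → C.
Q2 asks about the manner; cleft (A) focuses "without ceremony", which is the manner — so Q2 → A.
Q3 asks about the subject (agent); cleft (B) focuses "Amira", which is the subject (agent) — so Q3 → B.
Mapping: Q1→C, Q2→A, Q3→B.

CAB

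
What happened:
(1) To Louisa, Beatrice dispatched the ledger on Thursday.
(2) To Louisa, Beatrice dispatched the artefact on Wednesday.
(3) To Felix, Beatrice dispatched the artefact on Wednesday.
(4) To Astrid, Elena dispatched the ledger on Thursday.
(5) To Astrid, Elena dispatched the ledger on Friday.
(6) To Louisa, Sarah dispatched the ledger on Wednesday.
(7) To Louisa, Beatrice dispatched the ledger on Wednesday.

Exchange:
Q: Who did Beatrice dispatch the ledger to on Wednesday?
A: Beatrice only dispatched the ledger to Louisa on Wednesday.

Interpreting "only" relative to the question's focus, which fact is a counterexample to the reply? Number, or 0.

0

Answering "Who did ... to ...?" puts focus on the recipient — here, "Louisa".
So "only" ranges over recipients; the rest (agent = Beatrice, thing = the ledger, setting = on Wednesday) is presupposed.
No listed fact shares that background with another recipient. Nothing contradicts the reply.
(Fact (2) would refute a reading with focus on the thing — but that is not what the question asks.)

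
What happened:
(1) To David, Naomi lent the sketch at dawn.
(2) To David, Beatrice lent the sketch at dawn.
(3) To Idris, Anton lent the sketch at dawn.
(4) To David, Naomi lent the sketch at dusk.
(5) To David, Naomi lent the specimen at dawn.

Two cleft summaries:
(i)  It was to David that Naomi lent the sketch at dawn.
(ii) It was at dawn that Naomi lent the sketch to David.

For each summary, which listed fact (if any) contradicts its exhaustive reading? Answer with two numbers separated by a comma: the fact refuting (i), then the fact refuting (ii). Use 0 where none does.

0, 4

Summary (i) focuses "David" (the recipient); background same agent, thing, setting (Naomi / the sketch / at dawn). No fact matches that background with a different recipient, so 0.
Summary (ii) focuses "at dawn" (the setting); background same agent, thing, recipient (Naomi / the sketch / David). Fact (4) matches that background with setting = at dusk — refutes (ii).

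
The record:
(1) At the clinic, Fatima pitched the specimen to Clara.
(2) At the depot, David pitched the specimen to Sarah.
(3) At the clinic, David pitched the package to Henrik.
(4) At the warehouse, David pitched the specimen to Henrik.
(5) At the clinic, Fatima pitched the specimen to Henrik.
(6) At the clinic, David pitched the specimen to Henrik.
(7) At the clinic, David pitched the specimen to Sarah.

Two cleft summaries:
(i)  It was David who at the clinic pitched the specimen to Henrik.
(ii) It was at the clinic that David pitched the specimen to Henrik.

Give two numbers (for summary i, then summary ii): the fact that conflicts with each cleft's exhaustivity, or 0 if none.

(i): focus "David". Looking for thing = the specimen, recipient = Henrik, setting = at the clinic with some other agent — fact (5) has Fatima there. Refuted.
(ii): focus "at the clinic". Looking for agent = David, thing = the specimen, recipient = Henrik with some other setting — fact (4) has at the warehouse there. Refuted.

5, 4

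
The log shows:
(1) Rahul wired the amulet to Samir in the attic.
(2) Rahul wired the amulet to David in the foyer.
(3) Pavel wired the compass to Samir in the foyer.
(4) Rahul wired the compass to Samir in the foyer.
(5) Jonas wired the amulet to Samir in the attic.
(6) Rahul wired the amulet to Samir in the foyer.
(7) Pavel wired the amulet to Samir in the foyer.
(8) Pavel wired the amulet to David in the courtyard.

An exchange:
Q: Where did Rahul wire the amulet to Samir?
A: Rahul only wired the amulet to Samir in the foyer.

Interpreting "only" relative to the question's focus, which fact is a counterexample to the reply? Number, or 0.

1

Answering "Where did ...?" puts focus on the setting — here, "in the foyer".
So "only" ranges over settings; the rest (same agent, thing, recipient (Rahul / the amulet / Samir)) is presupposed.
Fact (1) keeps same agent, thing, recipient (Rahul / the amulet / Samir) but has setting = in the attic; that refutes the reply.
(Fact (4) would refute a reading with focus on the thing — but that is not what the question asks.)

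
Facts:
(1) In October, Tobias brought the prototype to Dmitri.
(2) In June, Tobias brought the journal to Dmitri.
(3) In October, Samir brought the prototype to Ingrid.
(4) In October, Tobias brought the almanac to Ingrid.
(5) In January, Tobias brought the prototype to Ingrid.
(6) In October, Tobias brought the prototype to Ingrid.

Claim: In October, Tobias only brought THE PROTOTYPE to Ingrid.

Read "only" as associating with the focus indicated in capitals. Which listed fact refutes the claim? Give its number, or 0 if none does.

4

The capitals mark "the prototype" as focus. So "only" rules out other things, with the rest (agent = Tobias, recipient = Ingrid, setting = in October) as background.
Fact (4) matches on agent = Tobias, recipient = Ingrid, setting = in October, but has thing = the almanac instead. That refutes the claim.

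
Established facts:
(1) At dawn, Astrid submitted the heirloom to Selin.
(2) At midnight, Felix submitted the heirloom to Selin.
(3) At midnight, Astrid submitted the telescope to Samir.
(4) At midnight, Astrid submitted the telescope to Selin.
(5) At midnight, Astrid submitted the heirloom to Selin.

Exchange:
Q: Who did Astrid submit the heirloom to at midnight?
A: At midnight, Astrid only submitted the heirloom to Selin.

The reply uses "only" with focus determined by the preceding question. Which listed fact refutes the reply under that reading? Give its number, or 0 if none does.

0

Answering "Who did ... to ...?" puts focus on the recipient — here, "Selin".
"Only" then excludes alternative recipients while the background — same agent, thing, setting (Astrid / the heirloom / at midnight) — is held fixed.
No fact keeps same agent, thing, setting (Astrid / the heirloom / at midnight) while changing the recipient; every other fact differs on something backgrounded. The reply stands.
(Fact (4) would refute a reading with focus on the thing — but that is not what the question asks.)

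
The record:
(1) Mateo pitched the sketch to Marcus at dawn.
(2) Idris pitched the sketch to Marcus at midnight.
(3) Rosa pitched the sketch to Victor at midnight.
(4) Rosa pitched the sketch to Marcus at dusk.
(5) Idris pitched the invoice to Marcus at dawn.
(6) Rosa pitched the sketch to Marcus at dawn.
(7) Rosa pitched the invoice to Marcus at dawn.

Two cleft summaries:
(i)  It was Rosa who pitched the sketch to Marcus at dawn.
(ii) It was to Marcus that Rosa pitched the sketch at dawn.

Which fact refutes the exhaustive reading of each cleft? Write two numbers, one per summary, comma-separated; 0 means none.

Summary (i) focuses "Rosa" (the agent); background thing = the sketch, recipient = Marcus, setting = at dawn. Fact (1) matches that background with agent = Mateo — refutes (i).
Summary (ii) focuses "Marcus" (the recipient); background agent = Rosa, thing = the sketch, setting = at dawn. No fact matches that background with a different recipient, so 0.

1, 0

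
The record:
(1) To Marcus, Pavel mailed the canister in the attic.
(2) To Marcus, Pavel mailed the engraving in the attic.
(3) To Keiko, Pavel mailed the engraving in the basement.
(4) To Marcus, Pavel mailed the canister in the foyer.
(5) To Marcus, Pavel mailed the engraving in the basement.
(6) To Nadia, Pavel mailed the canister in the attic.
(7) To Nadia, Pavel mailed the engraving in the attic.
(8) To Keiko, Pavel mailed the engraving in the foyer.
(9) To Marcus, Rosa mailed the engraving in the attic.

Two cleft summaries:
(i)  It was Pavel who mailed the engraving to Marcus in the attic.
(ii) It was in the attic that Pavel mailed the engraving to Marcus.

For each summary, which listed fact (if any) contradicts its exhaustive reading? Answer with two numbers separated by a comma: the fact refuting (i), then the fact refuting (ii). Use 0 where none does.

Summary (i) focuses "Pavel" (the agent); background thing = the engraving, recipient = Marcus, setting = in the attic. Fact (9) matches that background with agent = Rosa — refutes (i).
Summary (ii) focuses "in the attic" (the setting); background agent = Pavel, thing = the engraving, recipient = Marcus. Fact (5) matches that background with setting = in the basement — refutes (ii).

9, 5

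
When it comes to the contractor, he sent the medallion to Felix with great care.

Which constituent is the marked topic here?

the contractor

The construction explicitly marks "the contractor" as what the sentence is about — the topic.
The remainder of the clause is the comment (what is said about the topic).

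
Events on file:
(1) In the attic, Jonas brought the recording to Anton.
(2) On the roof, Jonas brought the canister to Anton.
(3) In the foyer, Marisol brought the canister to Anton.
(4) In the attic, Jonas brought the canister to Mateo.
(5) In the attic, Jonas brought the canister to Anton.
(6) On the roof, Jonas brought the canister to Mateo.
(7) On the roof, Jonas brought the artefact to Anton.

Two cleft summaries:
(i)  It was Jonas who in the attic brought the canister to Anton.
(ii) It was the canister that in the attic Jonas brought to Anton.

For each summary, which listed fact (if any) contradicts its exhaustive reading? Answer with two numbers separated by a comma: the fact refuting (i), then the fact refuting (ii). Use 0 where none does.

Summary (i) focuses "Jonas" (the agent); background same thing, recipient, setting (the canister / Anton / in the attic). No fact matches that background with a different agent, so 0.
Summary (ii) focuses "the canister" (the thing); background same agent, recipient, setting (Jonas / Anton / in the attic). Fact (1) matches that background with thing = the recording — refutes (ii).

0, 1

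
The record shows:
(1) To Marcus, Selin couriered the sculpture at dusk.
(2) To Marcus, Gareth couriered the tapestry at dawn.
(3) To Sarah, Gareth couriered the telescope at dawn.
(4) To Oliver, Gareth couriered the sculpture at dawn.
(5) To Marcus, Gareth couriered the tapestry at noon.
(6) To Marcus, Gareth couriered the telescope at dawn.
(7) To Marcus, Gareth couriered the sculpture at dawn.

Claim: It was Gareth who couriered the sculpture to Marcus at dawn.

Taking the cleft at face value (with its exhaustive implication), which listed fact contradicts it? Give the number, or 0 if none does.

0

The cleft puts "Gareth" in focus and presupposes the open proposition with the sculpture as thing and Marcus as recipient and at dawn as setting.
The exhaustive reading says no other agent fits that background.
Every other fact differs from the presupposition on some backgrounded slot, so none challenges the exhaustivity.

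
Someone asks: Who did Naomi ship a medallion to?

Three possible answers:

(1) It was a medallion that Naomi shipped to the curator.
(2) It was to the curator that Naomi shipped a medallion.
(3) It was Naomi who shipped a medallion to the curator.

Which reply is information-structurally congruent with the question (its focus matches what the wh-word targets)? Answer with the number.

2

The question word "who" targets the recipient.
Option (1) clefts "a medallion" — the direct object, not what was asked.
Option (2) clefts "to the curator" — that matches what the question asks about.
Option (3) clefts "Naomi" — the subject (agent), not what was asked.
So the congruent reply is (2).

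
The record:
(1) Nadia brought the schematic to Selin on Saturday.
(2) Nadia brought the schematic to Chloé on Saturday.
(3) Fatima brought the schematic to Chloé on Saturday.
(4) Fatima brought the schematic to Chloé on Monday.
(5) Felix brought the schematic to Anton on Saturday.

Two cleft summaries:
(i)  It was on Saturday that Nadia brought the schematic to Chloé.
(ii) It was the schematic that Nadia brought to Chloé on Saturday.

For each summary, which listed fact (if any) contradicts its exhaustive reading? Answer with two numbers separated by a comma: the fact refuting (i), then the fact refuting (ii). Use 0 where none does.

Summary (i) focuses "on Saturday" (the setting); background agent = Nadia, thing = the schematic, recipient = Chloé. No fact matches that background with a different setting, so 0.
Summary (ii) focuses "the schematic" (the thing); background agent = Nadia, recipient = Chloé, setting = on Saturday. No fact matches that background with a different thing, so 0.

0, 0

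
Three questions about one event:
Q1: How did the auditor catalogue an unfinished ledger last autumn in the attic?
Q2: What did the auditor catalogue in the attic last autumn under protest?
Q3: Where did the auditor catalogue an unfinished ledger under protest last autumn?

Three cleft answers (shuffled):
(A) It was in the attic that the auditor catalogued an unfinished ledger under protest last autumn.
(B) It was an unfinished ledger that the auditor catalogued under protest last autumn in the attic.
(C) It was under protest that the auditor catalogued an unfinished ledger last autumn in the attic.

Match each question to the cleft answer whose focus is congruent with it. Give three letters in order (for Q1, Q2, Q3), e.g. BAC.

Q1 asks about the manner; cleft (C) focuses "under protest", which is the manner — so Q1 → C.
Q2 asks about the direct object; cleft (B) focuses "an unfinished ledger", which is the direct object — so Q2 → B.
Q3 asks about the location; cleft (A) focuses "in the attic", which is the location — so Q3 → A.
Mapping: Q1→C, Q2→B, Q3→A.

CBA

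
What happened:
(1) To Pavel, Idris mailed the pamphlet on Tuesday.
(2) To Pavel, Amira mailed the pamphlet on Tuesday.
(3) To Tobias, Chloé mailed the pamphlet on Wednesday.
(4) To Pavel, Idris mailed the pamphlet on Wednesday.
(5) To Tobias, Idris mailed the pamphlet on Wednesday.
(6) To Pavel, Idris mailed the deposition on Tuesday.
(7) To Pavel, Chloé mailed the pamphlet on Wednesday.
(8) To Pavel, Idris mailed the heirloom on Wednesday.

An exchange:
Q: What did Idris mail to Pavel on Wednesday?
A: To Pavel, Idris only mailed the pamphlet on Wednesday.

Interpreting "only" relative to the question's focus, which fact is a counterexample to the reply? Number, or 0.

8

The question "What did ...?" targets the thing, so in the reply the focus falls on "the pamphlet".
So "only" ranges over things; the rest (agent = Idris, recipient = Pavel, setting = on Wednesday) is presupposed.
Fact (8) shares the background with a different thing (the heirloom) — counterexample.
(Fact (1) would refute a reading with focus on the setting — but that is not what the question asks.)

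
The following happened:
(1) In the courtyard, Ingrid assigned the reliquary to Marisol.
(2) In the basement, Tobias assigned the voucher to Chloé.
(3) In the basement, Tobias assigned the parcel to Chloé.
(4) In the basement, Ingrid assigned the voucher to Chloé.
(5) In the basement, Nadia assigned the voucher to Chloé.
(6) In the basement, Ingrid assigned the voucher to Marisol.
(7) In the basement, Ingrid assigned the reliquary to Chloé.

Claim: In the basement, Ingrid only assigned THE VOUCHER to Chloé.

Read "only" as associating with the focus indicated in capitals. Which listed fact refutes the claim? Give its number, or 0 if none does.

Focus (in capitals) is "the voucher" — the thing. "Only" excludes alternative things while holding fixed Ingrid as agent and Chloé as recipient and in the basement as setting.
Fact (7) matches on Ingrid as agent and Chloé as recipient and in the basement as setting, but has thing = the reliquary instead. That refutes the claim.

7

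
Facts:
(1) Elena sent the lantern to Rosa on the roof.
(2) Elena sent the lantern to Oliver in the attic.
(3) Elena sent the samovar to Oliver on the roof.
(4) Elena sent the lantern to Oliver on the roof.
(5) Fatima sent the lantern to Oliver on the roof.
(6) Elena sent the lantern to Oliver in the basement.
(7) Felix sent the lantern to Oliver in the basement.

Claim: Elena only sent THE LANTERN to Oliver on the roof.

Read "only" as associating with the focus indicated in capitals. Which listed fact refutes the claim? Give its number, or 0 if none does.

3

The capitals mark "the lantern" as focus. So "only" rules out other things, with the rest (same agent, recipient, setting (Elena / Oliver / on the roof)) as background.
Fact (3) shares the background but differs in thing (the samovar) — a counterexample.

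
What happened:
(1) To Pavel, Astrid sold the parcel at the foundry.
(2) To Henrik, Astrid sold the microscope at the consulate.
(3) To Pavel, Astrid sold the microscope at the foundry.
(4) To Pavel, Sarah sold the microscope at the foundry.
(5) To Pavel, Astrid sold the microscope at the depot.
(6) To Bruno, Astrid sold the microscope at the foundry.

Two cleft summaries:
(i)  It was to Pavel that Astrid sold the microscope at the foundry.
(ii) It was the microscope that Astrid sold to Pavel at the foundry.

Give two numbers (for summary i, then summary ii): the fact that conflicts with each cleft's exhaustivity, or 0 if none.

(i): focus "Pavel". Looking for agent = Astrid, thing = the microscope, setting = at the foundry with some other recipient — fact (6) has Bruno there. Refuted.
(ii): focus "the microscope". Looking for agent = Astrid, recipient = Pavel, setting = at the foundry with some other thing — fact (1) has the parcel there. Refuted.

6, 1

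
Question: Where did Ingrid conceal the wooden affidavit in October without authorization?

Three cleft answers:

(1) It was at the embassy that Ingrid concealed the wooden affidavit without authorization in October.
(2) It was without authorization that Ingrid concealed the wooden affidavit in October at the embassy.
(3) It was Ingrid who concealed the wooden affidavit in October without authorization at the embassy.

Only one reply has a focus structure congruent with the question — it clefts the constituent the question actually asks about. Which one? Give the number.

The question word "where" targets the location.
Option (1) clefts "at the embassy" — that matches what the question asks about.
Option (2) clefts "without authorization" — the manner, not what was asked.
Option (3) clefts "Ingrid" — the subject (agent), not what was asked.
So the congruent reply is (1).

1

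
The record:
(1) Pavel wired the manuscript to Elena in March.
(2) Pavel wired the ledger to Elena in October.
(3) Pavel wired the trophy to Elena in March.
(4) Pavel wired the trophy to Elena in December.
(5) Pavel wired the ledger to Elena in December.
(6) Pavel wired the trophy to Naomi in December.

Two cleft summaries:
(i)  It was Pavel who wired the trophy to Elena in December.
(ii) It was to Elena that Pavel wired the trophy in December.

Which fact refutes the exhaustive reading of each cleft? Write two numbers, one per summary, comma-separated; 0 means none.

Summary (i) focuses "Pavel" (the agent); background same thing, recipient, setting (the trophy / Elena / in December). No fact matches that background with a different agent, so 0.
Summary (ii) focuses "Elena" (the recipient); background same agent, thing, setting (Pavel / the trophy / in December). Fact (6) matches that background with recipient = Naomi — refutes (ii).

0, 6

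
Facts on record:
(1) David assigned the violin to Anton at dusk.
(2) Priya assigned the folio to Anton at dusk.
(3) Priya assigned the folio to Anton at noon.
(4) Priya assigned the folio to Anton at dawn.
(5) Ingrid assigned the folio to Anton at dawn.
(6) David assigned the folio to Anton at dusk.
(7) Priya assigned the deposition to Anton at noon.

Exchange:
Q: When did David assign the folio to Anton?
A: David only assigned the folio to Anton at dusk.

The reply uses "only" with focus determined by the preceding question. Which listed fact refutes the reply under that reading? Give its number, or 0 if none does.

Answering "When did ...?" puts focus on the setting — here, "at dusk".
"Only" then excludes alternative settings while the background — same agent, thing, recipient (David / the folio / Anton) — is held fixed.
No fact keeps same agent, thing, recipient (David / the folio / Anton) while changing the setting; every other fact differs on something backgrounded. The reply stands.
(Fact (1) would refute a reading with focus on the thing — but that is not what the question asks.)

0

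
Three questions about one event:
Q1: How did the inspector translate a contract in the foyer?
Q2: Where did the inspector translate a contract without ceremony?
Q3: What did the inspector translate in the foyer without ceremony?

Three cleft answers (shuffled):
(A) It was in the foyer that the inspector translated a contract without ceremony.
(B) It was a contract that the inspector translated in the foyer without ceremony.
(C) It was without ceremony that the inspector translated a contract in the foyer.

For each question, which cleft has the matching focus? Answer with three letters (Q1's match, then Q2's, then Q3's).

CAB

Q1 asks about the manner; cleft (C) focuses "without ceremony", which is the manner — so Q1 → C.
Q2 asks about the location; cleft (A) focuses "in the foyer", which is the location — so Q2 → A.
Q3 asks about the direct object; cleft (B) focuses "a contract", which is the direct object — so Q3 → B.
Mapping: Q1→C, Q2→A, Q3→B.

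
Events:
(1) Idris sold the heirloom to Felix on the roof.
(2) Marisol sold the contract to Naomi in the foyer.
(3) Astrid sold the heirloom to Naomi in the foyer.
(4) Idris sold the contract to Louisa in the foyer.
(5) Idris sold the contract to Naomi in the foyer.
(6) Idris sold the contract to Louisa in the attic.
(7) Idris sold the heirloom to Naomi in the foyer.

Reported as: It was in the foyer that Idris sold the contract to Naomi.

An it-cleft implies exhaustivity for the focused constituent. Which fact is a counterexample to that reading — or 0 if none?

0

Focus of the cleft: "in the foyer" (the setting). Presupposed background: agent = Idris, thing = the contract, recipient = Naomi.
The exhaustive reading says no other setting fits that background.
No listed fact matches the background with a different setting. Exhaustivity holds.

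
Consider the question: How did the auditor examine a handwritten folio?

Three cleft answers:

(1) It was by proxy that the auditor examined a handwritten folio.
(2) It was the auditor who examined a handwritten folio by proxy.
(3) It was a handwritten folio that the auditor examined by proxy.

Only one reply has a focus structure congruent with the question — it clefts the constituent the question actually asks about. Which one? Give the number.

The question word "how" targets the manner.
Option (1) clefts "by proxy" — that matches what the question asks about.
Option (2) clefts "the auditor" — the subject (agent), not what was asked.
Option (3) clefts "a handwritten folio" — the direct object, not what was asked.
So the congruent reply is (1).

1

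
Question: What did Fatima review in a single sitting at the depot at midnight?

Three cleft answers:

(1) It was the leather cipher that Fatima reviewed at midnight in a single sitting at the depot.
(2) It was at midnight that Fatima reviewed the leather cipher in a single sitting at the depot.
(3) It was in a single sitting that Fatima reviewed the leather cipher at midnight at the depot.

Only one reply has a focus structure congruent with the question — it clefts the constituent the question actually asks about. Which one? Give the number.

The question word "what" targets the direct object.
Option (1) clefts "the leather cipher" — that matches what the question asks about.
Option (2) clefts "at midnight" — the time, not what was asked.
Option (3) clefts "in a single sitting" — the manner, not what was asked.
So the congruent reply is (1).

1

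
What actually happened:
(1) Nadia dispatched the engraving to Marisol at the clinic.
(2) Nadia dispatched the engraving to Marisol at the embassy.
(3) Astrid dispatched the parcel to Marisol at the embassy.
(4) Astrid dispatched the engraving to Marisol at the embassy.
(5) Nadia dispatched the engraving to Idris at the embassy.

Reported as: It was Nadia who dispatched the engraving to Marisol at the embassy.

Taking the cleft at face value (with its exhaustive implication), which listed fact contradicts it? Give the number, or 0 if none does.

4

The cleft puts "Nadia" in focus and presupposes the open proposition with thing = the engraving, recipient = Marisol, setting = at the embassy.
The exhaustive reading says no other agent fits that background.
Fact (4) shares the background but with agent = Astrid; exhaustivity is violated.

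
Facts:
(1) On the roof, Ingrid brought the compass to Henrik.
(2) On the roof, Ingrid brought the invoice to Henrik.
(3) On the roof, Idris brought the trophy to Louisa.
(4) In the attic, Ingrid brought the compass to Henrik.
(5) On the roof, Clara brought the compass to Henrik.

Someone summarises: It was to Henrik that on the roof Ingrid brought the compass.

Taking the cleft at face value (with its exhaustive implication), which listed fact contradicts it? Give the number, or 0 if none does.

0

Focus of the cleft: "Henrik" (the recipient). Presupposed background: same agent, thing, setting (Ingrid / the compass / on the roof).
Exhaustivity: Henrik is the only recipient satisfying that background.
No listed fact matches the background with a different recipient. Exhaustivity holds.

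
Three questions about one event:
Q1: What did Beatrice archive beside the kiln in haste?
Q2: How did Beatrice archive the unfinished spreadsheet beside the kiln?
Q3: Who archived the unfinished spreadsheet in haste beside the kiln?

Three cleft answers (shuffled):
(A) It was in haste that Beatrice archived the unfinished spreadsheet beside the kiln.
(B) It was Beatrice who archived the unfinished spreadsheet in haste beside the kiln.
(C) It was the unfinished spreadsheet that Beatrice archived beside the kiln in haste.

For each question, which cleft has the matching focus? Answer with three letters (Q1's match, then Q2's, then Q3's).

Q1 asks about the direct object; cleft (C) focuses "the unfinished spreadsheet", which is the direct object — so Q1 → C.
Q2 asks about the manner; cleft (A) focuses "in haste", which is the manner — so Q2 → A.
Q3 asks about the subject (agent); cleft (B) focuses "Beatrice", which is the subject (agent) — so Q3 → B.
Mapping: Q1→C, Q2→A, Q3→B.

CAB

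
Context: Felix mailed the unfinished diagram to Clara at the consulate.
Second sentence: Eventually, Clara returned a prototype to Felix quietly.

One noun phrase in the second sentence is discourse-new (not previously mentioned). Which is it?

a prototype

"Clara" and "Felix" in the second sentence are given — already mentioned in the context.
"a prototype" has no antecedent in the context; it is discourse-new (the indefinite article also signals a new referent).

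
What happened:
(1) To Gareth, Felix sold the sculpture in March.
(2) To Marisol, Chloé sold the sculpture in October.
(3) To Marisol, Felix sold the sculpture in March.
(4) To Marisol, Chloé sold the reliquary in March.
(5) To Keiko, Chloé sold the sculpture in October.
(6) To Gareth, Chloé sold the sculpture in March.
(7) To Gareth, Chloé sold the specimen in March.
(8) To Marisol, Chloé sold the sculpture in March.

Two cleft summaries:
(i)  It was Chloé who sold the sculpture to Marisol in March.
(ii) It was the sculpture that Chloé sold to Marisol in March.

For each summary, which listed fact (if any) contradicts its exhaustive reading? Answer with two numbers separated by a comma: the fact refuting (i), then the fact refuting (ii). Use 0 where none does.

(i): focus "Chloé". Looking for same thing, recipient, setting (the sculpture / Marisol / in March) with some other agent — fact (3) has Felix there. Refuted.
(ii): focus "the sculpture". Looking for same agent, recipient, setting (Chloé / Marisol / in March) with some other thing — fact (4) has the reliquary there. Refuted.

3, 4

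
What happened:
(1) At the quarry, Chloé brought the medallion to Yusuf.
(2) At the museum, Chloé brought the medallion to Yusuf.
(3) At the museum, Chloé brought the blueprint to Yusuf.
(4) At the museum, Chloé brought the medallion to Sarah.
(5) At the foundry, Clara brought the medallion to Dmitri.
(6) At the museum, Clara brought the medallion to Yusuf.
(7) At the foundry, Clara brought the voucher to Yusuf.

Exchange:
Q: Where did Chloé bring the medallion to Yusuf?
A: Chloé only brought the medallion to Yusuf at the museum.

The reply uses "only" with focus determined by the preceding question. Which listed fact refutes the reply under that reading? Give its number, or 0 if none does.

Answering "Where did ...?" puts focus on the setting — here, "at the museum".
"Only" then excludes alternative settings while the background — agent = Chloé, thing = the medallion, recipient = Yusuf — is held fixed.
Fact (1) keeps agent = Chloé, thing = the medallion, recipient = Yusuf but has setting = at the quarry; that refutes the reply.
(Fact (3) would refute a reading with focus on the thing — but that is not what the question asks.)

1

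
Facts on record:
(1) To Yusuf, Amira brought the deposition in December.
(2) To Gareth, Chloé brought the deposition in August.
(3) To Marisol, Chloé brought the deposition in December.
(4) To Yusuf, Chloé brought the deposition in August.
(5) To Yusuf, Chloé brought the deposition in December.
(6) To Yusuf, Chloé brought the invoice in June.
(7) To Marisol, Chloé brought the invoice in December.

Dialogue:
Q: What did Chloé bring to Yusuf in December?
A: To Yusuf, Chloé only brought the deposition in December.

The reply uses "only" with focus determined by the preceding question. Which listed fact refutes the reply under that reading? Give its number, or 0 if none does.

0

Answering "What did ...?" puts focus on the thing — here, "the deposition".
So "only" ranges over things; the rest (agent = Chloé, recipient = Yusuf, setting = in December) is presupposed.
No fact keeps agent = Chloé, recipient = Yusuf, setting = in December while changing the thing; every other fact differs on something backgrounded. The reply stands.
(Fact (3) would refute a reading with focus on the recipient — but that is not what the question asks.)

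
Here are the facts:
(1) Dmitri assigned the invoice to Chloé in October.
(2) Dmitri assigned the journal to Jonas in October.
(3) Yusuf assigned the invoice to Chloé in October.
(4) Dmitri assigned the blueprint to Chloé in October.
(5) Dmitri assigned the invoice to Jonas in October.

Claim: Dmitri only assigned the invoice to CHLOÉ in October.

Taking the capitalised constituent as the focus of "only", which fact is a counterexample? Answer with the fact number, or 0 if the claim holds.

Focus (in capitals) is "Chloé" — the recipient. "Only" excludes alternative recipients while holding fixed agent = Dmitri, thing = the invoice, setting = in October.
Fact (5) shares the background but differs in recipient (Jonas) — a counterexample.

5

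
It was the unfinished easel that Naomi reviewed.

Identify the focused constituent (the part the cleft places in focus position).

In an it-cleft "It was X that/who ...", the clefted constituent X is the focus; the that/who-clause expresses the presupposed open proposition.
Here the focus is "the unfinished easel". The backgrounded (presupposed) material includes "Naomi".

the unfinished easel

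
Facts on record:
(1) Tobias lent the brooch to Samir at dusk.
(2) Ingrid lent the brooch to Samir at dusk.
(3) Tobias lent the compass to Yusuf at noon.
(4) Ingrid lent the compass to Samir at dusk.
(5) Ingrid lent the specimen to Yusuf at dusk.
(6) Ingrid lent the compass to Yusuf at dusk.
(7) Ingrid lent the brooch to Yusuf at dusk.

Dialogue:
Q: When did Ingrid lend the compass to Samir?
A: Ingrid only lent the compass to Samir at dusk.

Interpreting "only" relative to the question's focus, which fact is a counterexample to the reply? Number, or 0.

0

Answering "When did ...?" puts focus on the setting — here, "at dusk".
So "only" ranges over settings; the rest (agent = Ingrid, thing = the compass, recipient = Samir) is presupposed.
No fact keeps agent = Ingrid, thing = the compass, recipient = Samir while changing the setting; every other fact differs on something backgrounded. The reply stands.
(Fact (6) would refute a reading with focus on the recipient — but that is not what the question asks.)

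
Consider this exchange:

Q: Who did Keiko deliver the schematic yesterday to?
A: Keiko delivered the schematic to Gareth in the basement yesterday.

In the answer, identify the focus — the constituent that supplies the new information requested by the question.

to Gareth

The wh-word "who" asks about the recipient.
In the answer, "Keiko", "the schematic" and "yesterday" are given — repeated from the question.
"in the basement" is also new, but it specifies the location, which is not what the question asks about — so it is not the focus.
The constituent filling the recipient gap is "to Gareth"; that is the focus.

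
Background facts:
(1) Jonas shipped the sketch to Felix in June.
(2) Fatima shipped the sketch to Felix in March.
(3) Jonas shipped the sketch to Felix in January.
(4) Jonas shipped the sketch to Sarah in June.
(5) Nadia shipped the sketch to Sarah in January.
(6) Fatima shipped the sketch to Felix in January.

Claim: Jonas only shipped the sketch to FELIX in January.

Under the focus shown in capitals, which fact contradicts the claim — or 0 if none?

0

Focus (in capitals) is "Felix" — the recipient. "Only" excludes alternative recipients while holding fixed same agent, thing, setting (Jonas / the sketch / in January).
Every other fact changes something in the background, not just the recipient. Nothing refutes the claim.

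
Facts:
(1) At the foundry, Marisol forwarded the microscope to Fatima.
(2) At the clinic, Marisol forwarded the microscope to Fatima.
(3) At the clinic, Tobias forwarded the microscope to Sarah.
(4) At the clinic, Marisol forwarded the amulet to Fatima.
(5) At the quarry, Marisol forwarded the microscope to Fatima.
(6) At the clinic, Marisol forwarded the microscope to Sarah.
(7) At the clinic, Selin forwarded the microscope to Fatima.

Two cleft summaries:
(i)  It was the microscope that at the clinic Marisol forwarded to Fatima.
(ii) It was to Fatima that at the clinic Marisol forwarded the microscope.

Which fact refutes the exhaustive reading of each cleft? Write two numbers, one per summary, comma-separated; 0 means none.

4, 6

(i): focus "the microscope". Looking for agent = Marisol, recipient = Fatima, setting = at the clinic with some other thing — fact (4) has the amulet there. Refuted.
(ii): focus "Fatima". Looking for agent = Marisol, thing = the microscope, setting = at the clinic with some other recipient — fact (6) has Sarah there. Refuted.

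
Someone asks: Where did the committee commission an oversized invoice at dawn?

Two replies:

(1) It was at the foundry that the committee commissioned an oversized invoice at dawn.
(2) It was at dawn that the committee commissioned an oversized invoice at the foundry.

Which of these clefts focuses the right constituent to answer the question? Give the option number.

1

The question word "where" targets the location.
Option (1) clefts "at the foundry" — that matches what the question asks about.
Option (2) clefts "at dawn" — the time, not what was asked.
So the congruent reply is (1).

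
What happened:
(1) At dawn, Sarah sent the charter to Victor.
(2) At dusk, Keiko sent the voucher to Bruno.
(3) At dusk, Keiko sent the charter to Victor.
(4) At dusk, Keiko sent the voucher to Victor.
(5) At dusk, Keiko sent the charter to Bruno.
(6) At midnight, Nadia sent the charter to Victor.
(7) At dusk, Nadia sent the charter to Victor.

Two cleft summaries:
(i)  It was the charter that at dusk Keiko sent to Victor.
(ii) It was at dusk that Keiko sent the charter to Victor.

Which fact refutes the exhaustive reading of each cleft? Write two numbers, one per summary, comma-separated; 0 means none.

Summary (i) focuses "the charter" (the thing); background agent = Keiko, recipient = Victor, setting = at dusk. Fact (4) matches that background with thing = the voucher — refutes (i).
Summary (ii) focuses "at dusk" (the setting); background agent = Keiko, thing = the charter, recipient = Victor. No fact matches that background with a different setting, so 0.

4, 0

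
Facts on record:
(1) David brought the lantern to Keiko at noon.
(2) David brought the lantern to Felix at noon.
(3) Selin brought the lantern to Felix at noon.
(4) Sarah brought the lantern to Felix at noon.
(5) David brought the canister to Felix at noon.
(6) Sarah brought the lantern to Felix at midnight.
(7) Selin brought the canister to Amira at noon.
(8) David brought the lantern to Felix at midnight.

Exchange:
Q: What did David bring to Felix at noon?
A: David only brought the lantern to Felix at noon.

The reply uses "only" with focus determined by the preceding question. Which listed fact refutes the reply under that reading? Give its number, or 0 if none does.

5

Answering "What did ...?" puts focus on the thing — here, "the lantern".
"Only" then excludes alternative things while the background — same agent, recipient, setting (David / Felix / at noon) — is held fixed.
Fact (5) shares the background with a different thing (the canister) — counterexample.
(Fact (1) would refute a reading with focus on the recipient — but that is not what the question asks.)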